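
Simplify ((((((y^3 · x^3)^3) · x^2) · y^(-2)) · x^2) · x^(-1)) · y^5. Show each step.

x^12y^12

((((((y^3 · x^3)^3) · x^2) · y^(-2)) · x^2) · x^(-1)) · y^5
= (((((((y^3)^3) · ((x^3)^3)) · x^2) · y^(-2)) · x^2) · x^(-1)) · y^5    [power of a product]
= (((((y^9 · ((x^3)^3)) · x^2) · y^(-2)) · x^2) · x^(-1)) · y^5    [power of a power]
= (((((y^9 · x^9) · x^2) · y^(-2)) · x^2) · x^(-1)) · y^5    [power of a power]
= x^12y^12    [product of powers]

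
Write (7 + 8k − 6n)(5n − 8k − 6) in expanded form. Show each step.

(7 + 8k − 6n)(5n − 8k − 6)
= 35n − 56k − 42 + 40kn − 64k² − 48k − 30n² + 48kn + 36n    [distributive law]
= 71n − 104k − 42 + 88kn − 64k² − 30n²    [combine like terms]

71n − 104k − 42 + 88kn − 64k² − 30n²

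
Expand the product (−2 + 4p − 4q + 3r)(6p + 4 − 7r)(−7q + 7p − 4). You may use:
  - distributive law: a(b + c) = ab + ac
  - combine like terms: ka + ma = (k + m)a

(−2 + 4p − 4q + 3r)(6p + 4 − 7r)(−7q + 7p − 4)
= (−12p − 8 + 14r + 24p^2 + 16p − 28pr − 24pq − 16q + 28qr + 18pr + 12r − 21r^2)(−7q + 7p − 4)    [distributive law]
= (4p − 8 + 26r + 24p^2 − 10pr − 24pq − 16q + 28qr − 21r^2)(−7q + 7p − 4)    [combine like terms]
= −28pq + 28p^2 − 16p + 56q − 56p + 32 − 182qr + 182pr − 104r − 168p^2q + 168p^3 − 96p^2 + 70pqr − 70p^2r + 40pr + 168pq^2 − 168p^2q + 96pq + 112q^2 − 112pq + 64q − 196q^2r + 196pqr − 112qr + 147qr^2 − 147pr^2 + 84r^2    [distributive law]
= −44pq − 68p^2 − 72p + 120q + 32 − 294qr + 222pr − 104r − 336p^2q + 168p^3 + 266pqr − 70p^2r + 168pq^2 + 112q^2 − 196q^2r + 147qr^2 − 147pr^2 + 84r^2    [combine like terms]

−44pq − 68p^2 − 72p + 120q + 32 − 294qr + 222pr − 104r − 336p^2q + 168p^3 + 266pqr − 70p^2r + 168pq^2 + 112q^2 − 196q^2r + 147qr^2 − 147pr^2 + 84r^2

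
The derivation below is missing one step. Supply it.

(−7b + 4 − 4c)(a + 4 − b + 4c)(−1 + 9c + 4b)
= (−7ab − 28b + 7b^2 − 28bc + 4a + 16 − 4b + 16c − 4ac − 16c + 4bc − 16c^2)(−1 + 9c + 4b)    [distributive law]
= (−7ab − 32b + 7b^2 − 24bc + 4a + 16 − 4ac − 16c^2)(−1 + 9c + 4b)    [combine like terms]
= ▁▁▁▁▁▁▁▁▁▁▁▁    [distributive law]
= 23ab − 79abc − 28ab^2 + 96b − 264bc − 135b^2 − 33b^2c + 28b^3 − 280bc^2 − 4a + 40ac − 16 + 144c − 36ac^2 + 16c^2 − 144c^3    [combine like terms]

By distributive law:

7ab − 63abc − 28ab^2 + 32b − 288bc − 128b^2 − 7b^2 + 63b^2c + 28b^3 + 24bc − 216bc^2 − 96b^2c − 4a + 36ac + 16ab − 16 + 144c + 64b + 4ac − 36ac^2 − 16abc + 16c^2 − 144c^3 − 64bc^2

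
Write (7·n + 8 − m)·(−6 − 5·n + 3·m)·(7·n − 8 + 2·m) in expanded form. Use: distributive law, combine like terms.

(7·n + 8 − m)·(−6 − 5·n + 3·m)·(7·n − 8 + 2·m)
= (−42·n − 35·n² + 21·m·n − 48 − 40·n + 24·m + 6·m + 5·m·n − 3·m²)·(7·n − 8 + 2·m)    [distributive law]
= (−82·n − 35·n² + 26·m·n − 48 + 30·m − 3·m²)·(7·n − 8 + 2·m)    [combine like terms]
= −574·n² + 656·n − 164·m·n − 245·n³ + 280·n² − 70·m·n² + 182·m·n² − 208·m·n + 52·m²·n − 336·n + 384 − 96·m + 210·m·n − 240·m + 60·m² − 21·m²·n + 24·m² − 6·m³    [distributive law]
= −294·n² + 320·n − 162·m·n − 245·n³ + 112·m·n² + 31·m²·n + 384 − 336·m + 84·m² − 6·m³    [combine like terms]

−294·n² + 320·n − 162·m·n − 245·n³ + 112·m·n² + 31·m²·n + 384 − 336·m + 84·m² − 6·m³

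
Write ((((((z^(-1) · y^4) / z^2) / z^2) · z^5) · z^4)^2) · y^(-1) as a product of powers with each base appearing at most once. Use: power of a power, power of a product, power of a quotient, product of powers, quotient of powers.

((((((z^(-1) · y^4) / z^2) / z^2) · z^5) · z^4)^2) · y^(-1)
= ((((((z^(-1) · y^4) / z^2) / z^2) · z^5)^2) · ((z^4)^2)) · y^(-1)    [power of a product]
= ((((((z^(-1) · y^4) / z^2) / z^2)^2) · ((z^5)^2)) · ((z^4)^2)) · y^(-1)    [power of a product]
= ((((((z^(-1) · y^4) / z^2)^2) / ((z^2)^2)) · ((z^5)^2)) · ((z^4)^2)) · y^(-1)    [power of a quotient]
= ((((((z^(-1) · y^4)^2) / ((z^2)^2)) / ((z^2)^2)) · ((z^5)^2)) · ((z^4)^2)) · y^(-1)    [power of a quotient]
= (((((((z^(-1))^2) · ((y^4)^2)) / ((z^2)^2)) / ((z^2)^2)) · ((z^5)^2)) · ((z^4)^2)) · y^(-1)    [power of a product]
= (((((z^(-2) · ((y^4)^2)) / ((z^2)^2)) / ((z^2)^2)) · ((z^5)^2)) · ((z^4)^2)) · y^(-1)    [power of a power]
= (((((z^(-2) · y^8) / ((z^2)^2)) / ((z^2)^2)) · ((z^5)^2)) · ((z^4)^2)) · y^(-1)    [power of a power]
= (((((z^(-2) · y^8) / z^4) / ((z^2)^2)) · ((z^5)^2)) · ((z^4)^2)) · y^(-1)    [power of a power]
= (((((z^(-2) · y^8) / z^4) / z^4) · ((z^5)^2)) · ((z^4)^2)) · y^(-1)    [power of a power]
= (((((z^(-2) · y^8) / z^4) / z^4) · z^10) · ((z^4)^2)) · y^(-1)    [power of a power]
= (((((z^(-2) · y^8) / z^4) / z^4) · z^10) · z^8) · y^(-1)    [power of a power]
= y^7z^8    [quotient of powers; product of powers]

y^7z^8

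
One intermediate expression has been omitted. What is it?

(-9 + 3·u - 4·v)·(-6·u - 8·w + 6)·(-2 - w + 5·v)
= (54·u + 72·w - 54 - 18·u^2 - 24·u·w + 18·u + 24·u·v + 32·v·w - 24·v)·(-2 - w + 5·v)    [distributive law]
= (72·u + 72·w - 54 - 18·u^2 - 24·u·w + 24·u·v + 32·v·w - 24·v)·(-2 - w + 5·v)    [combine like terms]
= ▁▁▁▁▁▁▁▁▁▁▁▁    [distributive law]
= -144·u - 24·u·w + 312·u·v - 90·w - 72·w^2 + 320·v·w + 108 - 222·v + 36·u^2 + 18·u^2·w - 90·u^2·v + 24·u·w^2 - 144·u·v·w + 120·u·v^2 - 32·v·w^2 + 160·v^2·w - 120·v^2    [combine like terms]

After distributive law, the bracketed line is:

-144·u - 72·u·w + 360·u·v - 144·w - 72·w^2 + 360·v·w + 108 + 54·w - 270·v + 36·u^2 + 18·u^2·w - 90·u^2·v + 48·u·w + 24·u·w^2 - 120·u·v·w - 48·u·v - 24·u·v·w + 120·u·v^2 - 64·v·w - 32·v·w^2 + 160·v^2·w + 48·v + 24·v·w - 120·v^2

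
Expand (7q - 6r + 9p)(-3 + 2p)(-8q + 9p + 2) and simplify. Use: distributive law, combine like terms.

(7q - 6r + 9p)(-3 + 2p)(-8q + 9p + 2)
= (-21q + 14pq + 18r - 12pr - 27p + 18p²)(-8q + 9p + 2)    [distributive law]
= 168q² - 189pq - 42q - 112pq² + 126p²q + 28pq - 144qr + 162pr + 36r + 96pqr - 108p²r - 24pr + 216pq - 243p² - 54p - 144p²q + 162p³ + 36p²    [distributive law]
= 168q² + 55pq - 42q - 112pq² - 18p²q - 144qr + 138pr + 36r + 96pqr - 108p²r - 207p² - 54p + 162p³    [combine like terms]

168q² + 55pq - 42q - 112pq² - 18p²q - 144qr + 138pr + 36r + 96pqr - 108p²r - 207p² - 54p + 162p³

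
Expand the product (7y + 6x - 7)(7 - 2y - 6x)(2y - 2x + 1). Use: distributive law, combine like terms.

112y^2 - 12xy - 35y - 28y^3 - 80xy^2 + 36x^2y - 204x^2 + 182x + 72x^3 - 49

(7y + 6x - 7)(7 - 2y - 6x)(2y - 2x + 1)
= (49y - 14y^2 - 42xy + 42x - 12xy - 36x^2 - 49 + 14y + 42x)(2y - 2x + 1)    [distributive law]
= (63y - 14y^2 - 54xy + 84x - 36x^2 - 49)(2y - 2x + 1)    [combine like terms]
= 126y^2 - 126xy + 63y - 28y^3 + 28xy^2 - 14y^2 - 108xy^2 + 108x^2y - 54xy + 168xy - 168x^2 + 84x - 72x^2y + 72x^3 - 36x^2 - 98y + 98x - 49    [distributive law]
= 112y^2 - 12xy - 35y - 28y^3 - 80xy^2 + 36x^2y - 204x^2 + 182x + 72x^3 - 49    [combine like terms]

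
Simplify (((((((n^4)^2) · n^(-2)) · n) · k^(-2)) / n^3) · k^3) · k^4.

k^5n^4

(((((((n^4)^2) · n^(-2)) · n) · k^(-2)) / n^3) · k^3) · k^4
= (((((n^8 · n^(-2)) · n) · k^(-2)) / n^3) · k^3) · k^4    [power of a power]
= ((((n^6 · n) · k^(-2)) / n^3) · k^3) · k^4    [product of powers]
= (((n^7 · k^(-2)) / n^3) · k^3) · k^4    [product of powers]
= k^5n^4    [quotient of powers; product of powers]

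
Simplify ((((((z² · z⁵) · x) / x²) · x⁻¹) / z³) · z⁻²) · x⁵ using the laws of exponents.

x³z²

((((((z² · z⁵) · x) / x²) · x⁻¹) / z³) · z⁻²) · x⁵
= (((((z⁷ · x) / x²) · x⁻¹) / z³) · z⁻²) · x⁵    [product of powers]
= x³z²    [quotient of powers; product of powers]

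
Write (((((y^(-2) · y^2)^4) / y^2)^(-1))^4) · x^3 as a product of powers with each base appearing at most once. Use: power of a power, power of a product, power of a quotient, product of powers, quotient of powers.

x^3y^8

(((((y^(-2) · y^2)^4) / y^2)^(-1))^4) · x^3
= ((((y^(-2) · y^2)^4) / y^2)^(-4)) · x^3    [power of a power]
= ((((y^(-2) · y^2)^4)^(-4)) / ((y^2)^(-4))) · x^3    [power of a quotient]
= (((y^(-2) · y^2)^(-16)) / ((y^2)^(-4))) · x^3    [power of a power]
= ((((y^(-2))^(-16)) · ((y^2)^(-16))) / ((y^2)^(-4))) · x^3    [power of a product]
= ((y^32 · ((y^2)^(-16))) / ((y^2)^(-4))) · x^3    [power of a power]
= ((y^32 · y^(-32)) / ((y^2)^(-4))) · x^3    [power of a power]
= (y^0 / ((y^2)^(-4))) · x^3    [product of powers]
= (y^0 / y^(-8)) · x^3    [power of a power]
= y^8 · x^3    [quotient of powers]
= x^3y^8    [rearrange]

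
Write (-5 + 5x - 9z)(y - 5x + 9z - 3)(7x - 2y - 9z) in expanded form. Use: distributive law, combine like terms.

(-5 + 5x - 9z)(y - 5x + 9z - 3)(7x - 2y - 9z)
= (-5y + 25x - 45z + 15 + 5xy - 25x² + 45xz - 15x - 9yz + 45xz - 81z² + 27z)(7x - 2y - 9z)    [distributive law]
= (-5y + 10x - 18z + 15 + 5xy - 25x² + 90xz - 9yz - 81z²)(7x - 2y - 9z)    [combine like terms]
= -35xy + 10y² + 45yz + 70x² - 20xy - 90xz - 126xz + 36yz + 162z² + 105x - 30y - 135z + 35x²y - 10xy² - 45xyz - 175x³ + 50x²y + 225x²z + 630x²z - 180xyz - 810xz² - 63xyz + 18y²z + 81yz² - 567xz² + 162yz² + 729z³    [distributive law]
= -55xy + 10y² + 81yz + 70x² - 216xz + 162z² + 105x - 30y - 135z + 85x²y - 10xy² - 288xyz - 175x³ + 855x²z - 1377xz² + 18y²z + 243yz² + 729z³    [combine like terms]

-55xy + 10y² + 81yz + 70x² - 216xz + 162z² + 105x - 30y - 135z + 85x²y - 10xy² - 288xyz - 175x³ + 855x²z - 1377xz² + 18y²z + 243yz² + 729z³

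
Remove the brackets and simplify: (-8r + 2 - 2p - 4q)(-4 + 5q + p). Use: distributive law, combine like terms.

32r - 40qr - 8pr - 8 + 26q + 10p - 14pq - 2p² - 20q²

(-8r + 2 - 2p - 4q)(-4 + 5q + p)
= 32r - 40qr - 8pr - 8 + 10q + 2p + 8p - 10pq - 2p² + 16q - 20q² - 4pq    [distributive law]
= 32r - 40qr - 8pr - 8 + 26q + 10p - 14pq - 2p² - 20q²    [combine like terms]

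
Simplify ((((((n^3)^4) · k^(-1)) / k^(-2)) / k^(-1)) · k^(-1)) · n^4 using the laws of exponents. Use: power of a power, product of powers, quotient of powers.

((((((n^3)^4) · k^(-1)) / k^(-2)) / k^(-1)) · k^(-1)) · n^4
= ((((n^12 · k^(-1)) / k^(-2)) / k^(-1)) · k^(-1)) · n^4    [power of a power]
= kn^16    [quotient of powers; product of powers]

kn^16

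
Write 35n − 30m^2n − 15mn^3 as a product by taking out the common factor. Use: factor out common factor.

5n(7 − 6m^2 − 3mn^2)

35n − 30m^2n − 15mn^3
= 5(7n − 6m^2n − 3mn^3)    [factor out 5]
= 5n(7 − 6m^2 − 3mn^2)    [factor out n]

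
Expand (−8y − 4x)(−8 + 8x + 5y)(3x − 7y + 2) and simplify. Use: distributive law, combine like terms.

(−8y − 4x)(−8 + 8x + 5y)(3x − 7y + 2)
= (64y − 64xy − 40y^2 + 32x − 32x^2 − 20xy)(3x − 7y + 2)    [distributive law]
= (64y − 84xy − 40y^2 + 32x − 32x^2)(3x − 7y + 2)    [combine like terms]
= 192xy − 448y^2 + 128y − 252x^2y + 588xy^2 − 168xy − 120xy^2 + 280y^3 − 80y^2 + 96x^2 − 224xy + 64x − 96x^3 + 224x^2y − 64x^2    [distributive law]
= −200xy − 528y^2 + 128y − 28x^2y + 468xy^2 + 280y^3 + 32x^2 + 64x − 96x^3    [combine like terms]

−200xy − 528y^2 + 128y − 28x^2y + 468xy^2 + 280y^3 + 32x^2 + 64x − 96x^3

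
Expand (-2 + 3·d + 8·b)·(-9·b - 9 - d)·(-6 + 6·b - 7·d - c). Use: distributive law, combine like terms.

432·b + 108·b^2 + 438·b·d + 54·b·c - 108 + 24·d - 18·c + 193·d^2 + 25·c·d + 294·b^2·d + 227·b·d^2 + 35·b·c·d + 21·d^3 + 3·c·d^2 - 432·b^3 + 72·b^2·c

(-2 + 3·d + 8·b)·(-9·b - 9 - d)·(-6 + 6·b - 7·d - c)
= (18·b + 18 + 2·d - 27·b·d - 27·d - 3·d^2 - 72·b^2 - 72·b - 8·b·d)·(-6 + 6·b - 7·d - c)    [distributive law]
= (-54·b + 18 - 25·d - 35·b·d - 3·d^2 - 72·b^2)·(-6 + 6·b - 7·d - c)    [combine like terms]
= 324·b - 324·b^2 + 378·b·d + 54·b·c - 108 + 108·b - 126·d - 18·c + 150·d - 150·b·d + 175·d^2 + 25·c·d + 210·b·d - 210·b^2·d + 245·b·d^2 + 35·b·c·d + 18·d^2 - 18·b·d^2 + 21·d^3 + 3·c·d^2 + 432·b^2 - 432·b^3 + 504·b^2·d + 72·b^2·c    [distributive law]
= 432·b + 108·b^2 + 438·b·d + 54·b·c - 108 + 24·d - 18·c + 193·d^2 + 25·c·d + 294·b^2·d + 227·b·d^2 + 35·b·c·d + 21·d^3 + 3·c·d^2 - 432·b^3 + 72·b^2·c    [combine like terms]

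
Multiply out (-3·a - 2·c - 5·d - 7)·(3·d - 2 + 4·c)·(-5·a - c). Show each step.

(-3·a - 2·c - 5·d - 7)·(3·d - 2 + 4·c)·(-5·a - c)
= (-9·a·d + 6·a - 12·a·c - 6·c·d + 4·c - 8·c^2 - 15·d^2 + 10·d - 20·c·d - 21·d + 14 - 28·c)·(-5·a - c)    [distributive law]
= (-9·a·d + 6·a - 12·a·c - 26·c·d - 24·c - 8·c^2 - 15·d^2 - 11·d + 14)·(-5·a - c)    [combine like terms]
= 45·a^2·d + 9·a·c·d - 30·a^2 - 6·a·c + 60·a^2·c + 12·a·c^2 + 130·a·c·d + 26·c^2·d + 120·a·c + 24·c^2 + 40·a·c^2 + 8·c^3 + 75·a·d^2 + 15·c·d^2 + 55·a·d + 11·c·d - 70·a - 14·c    [distributive law]
= 45·a^2·d + 139·a·c·d - 30·a^2 + 114·a·c + 60·a^2·c + 52·a·c^2 + 26·c^2·d + 24·c^2 + 8·c^3 + 75·a·d^2 + 15·c·d^2 + 55·a·d + 11·c·d - 70·a - 14·c    [combine like terms]

45·a^2·d + 139·a·c·d - 30·a^2 + 114·a·c + 60·a^2·c + 52·a·c^2 + 26·c^2·d + 24·c^2 + 8·c^3 + 75·a·d^2 + 15·c·d^2 + 55·a·d + 11·c·d - 70·a - 14·c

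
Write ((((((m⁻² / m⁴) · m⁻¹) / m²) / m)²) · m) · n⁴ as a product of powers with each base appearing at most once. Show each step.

((((((m⁻² / m⁴) · m⁻¹) / m²) / m)²) · m) · n⁴
= ((((((m⁻² / m⁴) · m⁻¹) / m²)²) / (m²)) · m) · n⁴    [power of a quotient]
= ((((((m⁻² / m⁴) · m⁻¹)²) / ((m²)²)) / (m²)) · m) · n⁴    [power of a quotient]
= ((((((m⁻² / m⁴)²) · ((m⁻¹)²)) / ((m²)²)) / (m²)) · m) · n⁴    [power of a product]
= (((((((m⁻²)²) / ((m⁴)²)) · ((m⁻¹)²)) / ((m²)²)) / (m²)) · m) · n⁴    [power of a quotient]
= (((((m⁻⁴ / ((m⁴)²)) · ((m⁻¹)²)) / ((m²)²)) / (m²)) · m) · n⁴    [power of a power]
= (((((m⁻⁴ / m⁸) · ((m⁻¹)²)) / ((m²)²)) / (m²)) · m) · n⁴    [power of a power]
= ((((m⁻¹² · ((m⁻¹)²)) / ((m²)²)) / (m²)) · m) · n⁴    [quotient of powers]
= ((((m⁻¹² · m⁻²) / ((m²)²)) / (m²)) · m) · n⁴    [power of a power]
= (((m⁻¹⁴ / ((m²)²)) / (m²)) · m) · n⁴    [product of powers]
= (((m⁻¹⁴ / m⁴) / (m²)) · m) · n⁴    [power of a power]
= ((m⁻¹⁸ / (m²)) · m) · n⁴    [quotient of powers]
= (m⁻²⁰ · m) · n⁴    [quotient of powers]
= m⁻¹⁹ · n⁴    [product of powers]
= m⁻¹⁹n⁴    [rearrange]

m⁻¹⁹n⁴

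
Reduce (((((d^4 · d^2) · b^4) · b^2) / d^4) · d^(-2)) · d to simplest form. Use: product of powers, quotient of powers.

b^6d

(((((d^4 · d^2) · b^4) · b^2) / d^4) · d^(-2)) · d
= ((((d^6 · b^4) · b^2) / d^4) · d^(-2)) · d    [product of powers]
= b^6d    [quotient of powers; product of powers]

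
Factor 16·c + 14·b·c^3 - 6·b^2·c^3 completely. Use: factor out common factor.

16·c + 14·b·c^3 - 6·b^2·c^3
= 2(8·c + 7·b·c^3 - 3·b^2·c^3)    [factor out 2]
= 2·c(8 + 7·b·c^2 - 3·b^2·c^2)    [factor out c]

2·c(8 + 7·b·c^2 - 3·b^2·c^2)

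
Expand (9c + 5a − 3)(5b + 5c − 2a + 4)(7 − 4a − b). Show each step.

(9c + 5a − 3)(5b + 5c − 2a + 4)(7 − 4a − b)
= (45bc + 45c² − 18ac + 36c + 25ab + 25ac − 10a² + 20a − 15b − 15c + 6a − 12)(7 − 4a − b)    [distributive law]
= (45bc + 45c² + 7ac + 21c + 25ab − 10a² + 26a − 15b − 12)(7 − 4a − b)    [combine like terms]
= 315bc − 180abc − 45b²c + 315c² − 180ac² − 45bc² + 49ac − 28a²c − 7abc + 147c − 84ac − 21bc + 175ab − 100a²b − 25ab² − 70a² + 40a³ + 10a²b + 182a − 104a² − 26ab − 105b + 60ab + 15b² − 84 + 48a + 12b    [distributive law]
= 294bc − 187abc − 45b²c + 315c² − 180ac² − 45bc² − 35ac − 28a²c + 147c + 209ab − 90a²b − 25ab² − 174a² + 40a³ + 230a − 93b + 15b² − 84    [combine like terms]

294bc − 187abc − 45b²c + 315c² − 180ac² − 45bc² − 35ac − 28a²c + 147c + 209ab − 90a²b − 25ab² − 174a² + 40a³ + 230a − 93b + 15b² − 84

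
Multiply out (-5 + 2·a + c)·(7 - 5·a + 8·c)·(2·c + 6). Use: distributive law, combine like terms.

(-5 + 2·a + c)·(7 - 5·a + 8·c)·(2·c + 6)
= (-35 + 25·a - 40·c + 14·a - 10·a^2 + 16·a·c + 7·c - 5·a·c + 8·c^2)·(2·c + 6)    [distributive law]
= (-35 + 39·a - 33·c - 10·a^2 + 11·a·c + 8·c^2)·(2·c + 6)    [combine like terms]
= -70·c - 210 + 78·a·c + 234·a - 66·c^2 - 198·c - 20·a^2·c - 60·a^2 + 22·a·c^2 + 66·a·c + 16·c^3 + 48·c^2    [distributive law]
= -268·c - 210 + 144·a·c + 234·a - 18·c^2 - 20·a^2·c - 60·a^2 + 22·a·c^2 + 16·c^3    [combine like terms]

-268·c - 210 + 144·a·c + 234·a - 18·c^2 - 20·a^2·c - 60·a^2 + 22·a·c^2 + 16·c^3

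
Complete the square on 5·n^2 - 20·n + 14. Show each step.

5(n - 2)^2 - 6

5·n^2 - 20·n + 14
= 5(n^2 - 4·n) + 14    [factor out 5 from the n-terms]
= 5(n^2 - 4·n + 4 - 4) + 14    [add and subtract 4 inside the bracket]
= 5(n - 2)^2 - 20 + 14    [perfect-square identity]
= 5(n - 2)^2 - 6    [combine constants]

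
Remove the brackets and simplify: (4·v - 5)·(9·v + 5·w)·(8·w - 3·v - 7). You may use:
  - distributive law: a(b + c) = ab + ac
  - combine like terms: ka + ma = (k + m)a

(4·v - 5)·(9·v + 5·w)·(8·w - 3·v - 7)
= (36·v^2 + 20·v·w - 45·v - 25·w)·(8·w - 3·v - 7)    [distributive law]
= 288·v^2·w - 108·v^3 - 252·v^2 + 160·v·w^2 - 60·v^2·w - 140·v·w - 360·v·w + 135·v^2 + 315·v - 200·w^2 + 75·v·w + 175·w    [distributive law]
= 228·v^2·w - 108·v^3 - 117·v^2 + 160·v·w^2 - 425·v·w + 315·v - 200·w^2 + 175·w    [combine like terms]

228·v^2·w - 108·v^3 - 117·v^2 + 160·v·w^2 - 425·v·w + 315·v - 200·w^2 + 175·w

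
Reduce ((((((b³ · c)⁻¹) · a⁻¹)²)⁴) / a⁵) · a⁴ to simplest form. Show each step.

((((((b³ · c)⁻¹) · a⁻¹)²)⁴) / a⁵) · a⁴
= (((((b³ · c)⁻¹) · a⁻¹)⁸) / a⁵) · a⁴    [power of a power]
= (((((b³ · c)⁻¹)⁸) · ((a⁻¹)⁸)) / a⁵) · a⁴    [power of a product]
= ((((b³ · c)⁻⁸) · ((a⁻¹)⁸)) / a⁵) · a⁴    [power of a power]
= (((((b³)⁻⁸) · (c⁻⁸)) · ((a⁻¹)⁸)) / a⁵) · a⁴    [power of a product]
= (((b⁻²⁴ · (c⁻⁸)) · ((a⁻¹)⁸)) / a⁵) · a⁴    [power of a power]
= (((b⁻²⁴ · c⁻⁸) · a⁻⁸) / a⁵) · a⁴    [power of a power]
= a⁻⁹·b⁻²⁴·c⁻⁸    [quotient of powers; product of powers]

a⁻⁹·b⁻²⁴·c⁻⁸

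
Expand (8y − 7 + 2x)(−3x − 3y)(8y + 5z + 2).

−240xy² − 150xyz + 108xy − 192y³ − 120y²z + 120y² + 105xz + 42x + 105yz + 42y − 48x²y − 30x²z − 12x²

(8y − 7 + 2x)(−3x − 3y)(8y + 5z + 2)
= (−24xy − 24y² + 21x + 21y − 6x² − 6xy)(8y + 5z + 2)    [distributive law]
= (−30xy − 24y² + 21x + 21y − 6x²)(8y + 5z + 2)    [combine like terms]
= −240xy² − 150xyz − 60xy − 192y³ − 120y²z − 48y² + 168xy + 105xz + 42x + 168y² + 105yz + 42y − 48x²y − 30x²z − 12x²    [distributive law]
= −240xy² − 150xyz + 108xy − 192y³ − 120y²z + 120y² + 105xz + 42x + 105yz + 42y − 48x²y − 30x²z − 12x²    [combine like terms]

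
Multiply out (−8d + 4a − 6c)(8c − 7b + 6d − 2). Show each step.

−100cd + 56bd − 48d^2 + 16d + 32ac − 28ab + 24ad − 8a − 48c^2 + 42bc + 12c

(−8d + 4a − 6c)(8c − 7b + 6d − 2)
= −64cd + 56bd − 48d^2 + 16d + 32ac − 28ab + 24ad − 8a − 48c^2 + 42bc − 36cd + 12c    [distributive law]
= −100cd + 56bd − 48d^2 + 16d + 32ac − 28ab + 24ad − 8a − 48c^2 + 42bc + 12c    [combine like terms]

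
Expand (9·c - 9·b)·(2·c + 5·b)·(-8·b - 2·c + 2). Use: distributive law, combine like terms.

-198·b·c² - 36·c³ + 36·c² - 126·b²·c + 54·b·c + 360·b³ - 90·b²

(9·c - 9·b)·(2·c + 5·b)·(-8·b - 2·c + 2)
= (18·c² + 45·b·c - 18·b·c - 45·b²)·(-8·b - 2·c + 2)    [distributive law]
= (18·c² + 27·b·c - 45·b²)·(-8·b - 2·c + 2)    [combine like terms]
= -144·b·c² - 36·c³ + 36·c² - 216·b²·c - 54·b·c² + 54·b·c + 360·b³ + 90·b²·c - 90·b²    [distributive law]
= -198·b·c² - 36·c³ + 36·c² - 126·b²·c + 54·b·c + 360·b³ - 90·b²    [combine like terms]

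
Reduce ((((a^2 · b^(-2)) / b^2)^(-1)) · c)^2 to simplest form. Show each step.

a^(-4)b^8c^2

((((a^2 · b^(-2)) / b^2)^(-1)) · c)^2
= ((((a^2 · b^(-2)) / b^2)^(-1))^2) · (c^2)    [power of a product]
= (((a^2 · b^(-2)) / b^2)^(-2)) · (c^2)    [power of a power]
= (((a^2 · b^(-2))^(-2)) / ((b^2)^(-2))) · (c^2)    [power of a quotient]
= ((((a^2)^(-2)) · ((b^(-2))^(-2))) / ((b^2)^(-2))) · (c^2)    [power of a product]
= ((a^(-4) · ((b^(-2))^(-2))) / ((b^2)^(-2))) · (c^2)    [power of a power]
= ((a^(-4) · b^4) / ((b^2)^(-2))) · (c^2)    [power of a power]
= ((a^(-4) · b^4) / b^(-4)) · (c^2)    [power of a power]
= a^(-4)b^8c^2    [quotient of powers]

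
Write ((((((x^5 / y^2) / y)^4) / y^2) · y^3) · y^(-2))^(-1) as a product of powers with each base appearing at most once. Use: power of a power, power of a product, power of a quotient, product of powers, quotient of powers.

x^(-20)·y^13

((((((x^5 / y^2) / y)^4) / y^2) · y^3) · y^(-2))^(-1)
= ((((((x^5 / y^2) / y)^4) / y^2) · y^3)^(-1)) · ((y^(-2))^(-1))    [power of a product]
= ((((((x^5 / y^2) / y)^4) / y^2)^(-1)) · ((y^3)^(-1))) · ((y^(-2))^(-1))    [power of a product]
= ((((((x^5 / y^2) / y)^4)^(-1)) / ((y^2)^(-1))) · ((y^3)^(-1))) · ((y^(-2))^(-1))    [power of a quotient]
= (((((x^5 / y^2) / y)^(-4)) / ((y^2)^(-1))) · ((y^3)^(-1))) · ((y^(-2))^(-1))    [power of a power]
= (((((x^5 / y^2)^(-4)) / (y^(-4))) / ((y^2)^(-1))) · ((y^3)^(-1))) · ((y^(-2))^(-1))    [power of a quotient]
= ((((((x^5)^(-4)) / ((y^2)^(-4))) / (y^(-4))) / ((y^2)^(-1))) · ((y^3)^(-1))) · ((y^(-2))^(-1))    [power of a quotient]
= ((((x^(-20) / ((y^2)^(-4))) / (y^(-4))) / ((y^2)^(-1))) · ((y^3)^(-1))) · ((y^(-2))^(-1))    [power of a power]
= ((((x^(-20) / y^(-8)) / (y^(-4))) / ((y^2)^(-1))) · ((y^3)^(-1))) · ((y^(-2))^(-1))    [power of a power]
= ((((x^(-20) / y^(-8)) / y^(-4)) / y^(-2)) · ((y^3)^(-1))) · ((y^(-2))^(-1))    [power of a power]
= ((((x^(-20) / y^(-8)) / y^(-4)) / y^(-2)) · y^(-3)) · ((y^(-2))^(-1))    [power of a power]
= ((((x^(-20) / y^(-8)) / y^(-4)) / y^(-2)) · y^(-3)) · y^2    [power of a power]
= x^(-20)·y^13    [quotient of powers; product of powers]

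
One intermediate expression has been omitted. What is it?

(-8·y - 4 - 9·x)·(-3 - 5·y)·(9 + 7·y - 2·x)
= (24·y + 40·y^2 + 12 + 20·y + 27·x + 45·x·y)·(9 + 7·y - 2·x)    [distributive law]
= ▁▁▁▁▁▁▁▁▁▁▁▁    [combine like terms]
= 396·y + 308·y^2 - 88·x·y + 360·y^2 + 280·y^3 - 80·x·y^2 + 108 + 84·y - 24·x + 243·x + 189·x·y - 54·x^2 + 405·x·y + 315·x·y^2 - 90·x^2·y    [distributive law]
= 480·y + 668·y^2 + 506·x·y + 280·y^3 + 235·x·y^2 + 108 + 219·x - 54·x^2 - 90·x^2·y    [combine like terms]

Applying combine like terms to the line above:

(44·y + 40·y^2 + 12 + 27·x + 45·x·y)·(9 + 7·y - 2·x)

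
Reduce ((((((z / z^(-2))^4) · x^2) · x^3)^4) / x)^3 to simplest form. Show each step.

((((((z / z^(-2))^4) · x^2) · x^3)^4) / x)^3
= ((((((z / z^(-2))^4) · x^2) · x^3)^4)^3) / (x^3)    [power of a quotient]
= (((((z / z^(-2))^4) · x^2) · x^3)^12) / (x^3)    [power of a power]
= (((((z / z^(-2))^4) · x^2)^12) · ((x^3)^12)) / (x^3)    [power of a product]
= (((((z / z^(-2))^4)^12) · ((x^2)^12)) · ((x^3)^12)) / (x^3)    [power of a product]
= ((((z / z^(-2))^48) · ((x^2)^12)) · ((x^3)^12)) / (x^3)    [power of a power]
= ((((z^48) / ((z^(-2))^48)) · ((x^2)^12)) · ((x^3)^12)) / (x^3)    [power of a quotient]
= (((z^48 / z^(-96)) · ((x^2)^12)) · ((x^3)^12)) / (x^3)    [power of a power]
= ((z^144 · ((x^2)^12)) · ((x^3)^12)) / (x^3)    [quotient of powers]
= ((z^144 · x^24) · ((x^3)^12)) / (x^3)    [power of a power]
= ((z^144 · x^24) · x^36) / (x^3)    [power of a power]
= x^57·z^144    [quotient of powers; product of powers]

x^57·z^144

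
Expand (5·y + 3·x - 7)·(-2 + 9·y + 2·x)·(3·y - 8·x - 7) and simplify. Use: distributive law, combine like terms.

(5·y + 3·x - 7)·(-2 + 9·y + 2·x)·(3·y - 8·x - 7)
= (-10·y + 45·y^2 + 10·x·y - 6·x + 27·x·y + 6·x^2 + 14 - 63·y - 14·x)·(3·y - 8·x - 7)    [distributive law]
= (-73·y + 45·y^2 + 37·x·y - 20·x + 6·x^2 + 14)·(3·y - 8·x - 7)    [combine like terms]
= -219·y^2 + 584·x·y + 511·y + 135·y^3 - 360·x·y^2 - 315·y^2 + 111·x·y^2 - 296·x^2·y - 259·x·y - 60·x·y + 160·x^2 + 140·x + 18·x^2·y - 48·x^3 - 42·x^2 + 42·y - 112·x - 98    [distributive law]
= -534·y^2 + 265·x·y + 553·y + 135·y^3 - 249·x·y^2 - 278·x^2·y + 118·x^2 + 28·x - 48·x^3 - 98    [combine like terms]

-534·y^2 + 265·x·y + 553·y + 135·y^3 - 249·x·y^2 - 278·x^2·y + 118·x^2 + 28·x - 48·x^3 - 98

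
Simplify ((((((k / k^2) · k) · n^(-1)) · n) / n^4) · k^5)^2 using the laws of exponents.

k^10n^(-8)

((((((k / k^2) · k) · n^(-1)) · n) / n^4) · k^5)^2
= ((((((k / k^2) · k) · n^(-1)) · n) / n^4)^2) · ((k^5)^2)    [power of a product]
= ((((((k / k^2) · k) · n^(-1)) · n)^2) / ((n^4)^2)) · ((k^5)^2)    [power of a quotient]
= ((((((k / k^2) · k) · n^(-1))^2) · (n^2)) / ((n^4)^2)) · ((k^5)^2)    [power of a product]
= ((((((k / k^2) · k)^2) · ((n^(-1))^2)) · (n^2)) / ((n^4)^2)) · ((k^5)^2)    [power of a product]
= ((((((k / k^2)^2) · (k^2)) · ((n^(-1))^2)) · (n^2)) / ((n^4)^2)) · ((k^5)^2)    [power of a product]
= ((((((k^2) / ((k^2)^2)) · (k^2)) · ((n^(-1))^2)) · (n^2)) / ((n^4)^2)) · ((k^5)^2)    [power of a quotient]
= (((((k^2 / k^4) · (k^2)) · ((n^(-1))^2)) · (n^2)) / ((n^4)^2)) · ((k^5)^2)    [power of a power]
= ((((k^(-2) · (k^2)) · ((n^(-1))^2)) · (n^2)) / ((n^4)^2)) · ((k^5)^2)    [quotient of powers]
= (((k^0 · ((n^(-1))^2)) · (n^2)) / ((n^4)^2)) · ((k^5)^2)    [product of powers]
= (((k^0 · n^(-2)) · (n^2)) / ((n^4)^2)) · ((k^5)^2)    [power of a power]
= (((k^0 · n^(-2)) · n^2) / n^8) · ((k^5)^2)    [power of a power]
= (((k^0 · n^(-2)) · n^2) / n^8) · k^10    [power of a power]
= k^10n^(-8)    [quotient of powers; product of powers]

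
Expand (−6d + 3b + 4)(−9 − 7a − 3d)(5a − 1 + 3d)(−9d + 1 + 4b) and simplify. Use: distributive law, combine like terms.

(−6d + 3b + 4)(−9 − 7a − 3d)(5a − 1 + 3d)(−9d + 1 + 4b)
= (54d + 42ad + 18d^2 − 27b − 21ab − 9bd − 36 − 28a − 12d)(5a − 1 + 3d)(−9d + 1 + 4b)    [distributive law]
= (42d + 42ad + 18d^2 − 27b − 21ab − 9bd − 36 − 28a)(5a − 1 + 3d)(−9d + 1 + 4b)    [combine like terms]
= (210ad − 42d + 126d^2 + 210a^2d − 42ad + 126ad^2 + 90ad^2 − 18d^2 + 54d^3 − 135ab + 27b − 81bd − 105a^2b + 21ab − 63abd − 45abd + 9bd − 27bd^2 − 180a + 36 − 108d − 140a^2 + 28a − 84ad)(−9d + 1 + 4b)    [distributive law]
= (84ad − 150d + 108d^2 + 210a^2d + 216ad^2 + 54d^3 − 114ab + 27b − 72bd − 105a^2b − 108abd − 27bd^2 − 152a + 36 − 140a^2)(−9d + 1 + 4b)    [combine like terms]
= −756ad^2 + 84ad + 336abd + 1350d^2 − 150d − 600bd − 972d^3 + 108d^2 + 432bd^2 − 1890a^2d^2 + 210a^2d + 840a^2bd − 1944ad^3 + 216ad^2 + 864abd^2 − 486d^4 + 54d^3 + 216bd^3 + 1026abd − 114ab − 456ab^2 − 243bd + 27b + 108b^2 + 648bd^2 − 72bd − 288b^2d + 945a^2bd − 105a^2b − 420a^2b^2 + 972abd^2 − 108abd − 432ab^2d + 243bd^3 − 27bd^2 − 108b^2d^2 + 1368ad − 152a − 608ab − 324d + 36 + 144b + 1260a^2d − 140a^2 − 560a^2b    [distributive law]
= −540ad^2 + 1452ad + 1254abd + 1458d^2 − 474d − 915bd − 918d^3 + 1053bd^2 − 1890a^2d^2 + 1470a^2d + 1785a^2bd − 1944ad^3 + 1836abd^2 − 486d^4 + 459bd^3 − 722ab − 456ab^2 + 171b + 108b^2 − 288b^2d − 665a^2b − 420a^2b^2 − 432ab^2d − 108b^2d^2 − 152a + 36 − 140a^2    [combine like terms]

−540ad^2 + 1452ad + 1254abd + 1458d^2 − 474d − 915bd − 918d^3 + 1053bd^2 − 1890a^2d^2 + 1470a^2d + 1785a^2bd − 1944ad^3 + 1836abd^2 − 486d^4 + 459bd^3 − 722ab − 456ab^2 + 171b + 108b^2 − 288b^2d − 665a^2b − 420a^2b^2 − 432ab^2d − 108b^2d^2 − 152a + 36 − 140a^2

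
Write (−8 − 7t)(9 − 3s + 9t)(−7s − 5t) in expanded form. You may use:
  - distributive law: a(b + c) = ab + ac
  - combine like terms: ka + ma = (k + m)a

504s + 360t − 168s² + 825st + 675t² − 147s²t + 336st² + 315t³

(−8 − 7t)(9 − 3s + 9t)(−7s − 5t)
= (−72 + 24s − 72t − 63t + 21st − 63t²)(−7s − 5t)    [distributive law]
= (−72 + 24s − 135t + 21st − 63t²)(−7s − 5t)    [combine like terms]
= 504s + 360t − 168s² − 120st + 945st + 675t² − 147s²t − 105st² + 441st² + 315t³    [distributive law]
= 504s + 360t − 168s² + 825st + 675t² − 147s²t + 336st² + 315t³    [combine like terms]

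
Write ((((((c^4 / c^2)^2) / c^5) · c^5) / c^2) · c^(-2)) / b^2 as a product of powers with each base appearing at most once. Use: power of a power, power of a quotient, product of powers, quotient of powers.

((((((c^4 / c^2)^2) / c^5) · c^5) / c^2) · c^(-2)) / b^2
= (((((((c^4)^2) / ((c^2)^2)) / c^5) · c^5) / c^2) · c^(-2)) / b^2    [power of a quotient]
= (((((c^8 / ((c^2)^2)) / c^5) · c^5) / c^2) · c^(-2)) / b^2    [power of a power]
= (((((c^8 / c^4) / c^5) · c^5) / c^2) · c^(-2)) / b^2    [power of a power]
= ((((c^4 / c^5) · c^5) / c^2) · c^(-2)) / b^2    [quotient of powers]
= (((c^(-1) · c^5) / c^2) · c^(-2)) / b^2    [quotient of powers]
= ((c^4 / c^2) · c^(-2)) / b^2    [product of powers]
= (c^2 · c^(-2)) / b^2    [quotient of powers]
= c^0 / b^2    [product of powers]
= b^(-2)    [quotient of powers]

b^(-2)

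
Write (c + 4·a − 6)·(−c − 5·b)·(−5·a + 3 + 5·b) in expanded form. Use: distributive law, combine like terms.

(c + 4·a − 6)·(−c − 5·b)·(−5·a + 3 + 5·b)
= (−c^2 − 5·b·c − 4·a·c − 20·a·b + 6·c + 30·b)·(−5·a + 3 + 5·b)    [distributive law]
= 5·a·c^2 − 3·c^2 − 5·b·c^2 + 25·a·b·c − 15·b·c − 25·b^2·c + 20·a^2·c − 12·a·c − 20·a·b·c + 100·a^2·b − 60·a·b − 100·a·b^2 − 30·a·c + 18·c + 30·b·c − 150·a·b + 90·b + 150·b^2    [distributive law]
= 5·a·c^2 − 3·c^2 − 5·b·c^2 + 5·a·b·c + 15·b·c − 25·b^2·c + 20·a^2·c − 42·a·c + 100·a^2·b − 210·a·b − 100·a·b^2 + 18·c + 90·b + 150·b^2    [combine like terms]

5·a·c^2 − 3·c^2 − 5·b·c^2 + 5·a·b·c + 15·b·c − 25·b^2·c + 20·a^2·c − 42·a·c + 100·a^2·b − 210·a·b − 100·a·b^2 + 18·c + 90·b + 150·b^2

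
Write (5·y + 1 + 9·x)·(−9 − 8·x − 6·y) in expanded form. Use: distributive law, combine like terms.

−51·y − 94·x·y − 30·y² − 9 − 89·x − 72·x²

(5·y + 1 + 9·x)·(−9 − 8·x − 6·y)
= −45·y − 40·x·y − 30·y² − 9 − 8·x − 6·y − 81·x − 72·x² − 54·x·y    [distributive law]
= −51·y − 94·x·y − 30·y² − 9 − 89·x − 72·x²    [combine like terms]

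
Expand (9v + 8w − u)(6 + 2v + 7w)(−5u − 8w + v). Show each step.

−276uv − 384vw + 54v² − 92uv² − 65v²w + 18v³ − 386uvw − 576vw² − 192uw − 384w² − 224uw² − 448w³ + 30u² + 10u²v + 35u²w

(9v + 8w − u)(6 + 2v + 7w)(−5u − 8w + v)
= (54v + 18v² + 63vw + 48w + 16vw + 56w² − 6u − 2uv − 7uw)(−5u − 8w + v)    [distributive law]
= (54v + 18v² + 79vw + 48w + 56w² − 6u − 2uv − 7uw)(−5u − 8w + v)    [combine like terms]
= −270uv − 432vw + 54v² − 90uv² − 144v²w + 18v³ − 395uvw − 632vw² + 79v²w − 240uw − 384w² + 48vw − 280uw² − 448w³ + 56vw² + 30u² + 48uw − 6uv + 10u²v + 16uvw − 2uv² + 35u²w + 56uw² − 7uvw    [distributive law]
= −276uv − 384vw + 54v² − 92uv² − 65v²w + 18v³ − 386uvw − 576vw² − 192uw − 384w² − 224uw² − 448w³ + 30u² + 10u²v + 35u²w    [combine like terms]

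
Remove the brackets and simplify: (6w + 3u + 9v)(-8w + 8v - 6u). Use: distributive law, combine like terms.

(6w + 3u + 9v)(-8w + 8v - 6u)
= -48w^2 + 48vw - 36uw - 24uw + 24uv - 18u^2 - 72vw + 72v^2 - 54uv    [distributive law]
= -48w^2 - 24vw - 60uw - 30uv - 18u^2 + 72v^2    [combine like terms]

-48w^2 - 24vw - 60uw - 30uv - 18u^2 + 72v^2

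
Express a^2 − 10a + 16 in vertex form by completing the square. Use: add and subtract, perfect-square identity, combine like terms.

a^2 − 10a + 16
= a^2 − 10a + 25 − 25 + 16    [add and subtract 25]
= (a − 5)^2 − 25 + 16    [perfect-square identity]
= (a − 5)^2 − 9    [combine constants]

(a − 5)^2 − 9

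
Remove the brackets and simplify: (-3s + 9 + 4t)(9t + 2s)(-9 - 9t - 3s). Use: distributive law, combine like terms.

-234st + 63st² + 111s²t + 18s³ - 729t - 1053t² - 162s - 324t³

(-3s + 9 + 4t)(9t + 2s)(-9 - 9t - 3s)
= (-27st - 6s² + 81t + 18s + 36t² + 8st)(-9 - 9t - 3s)    [distributive law]
= (-19st - 6s² + 81t + 18s + 36t²)(-9 - 9t - 3s)    [combine like terms]
= 171st + 171st² + 57s²t + 54s² + 54s²t + 18s³ - 729t - 729t² - 243st - 162s - 162st - 54s² - 324t² - 324t³ - 108st²    [distributive law]
= -234st + 63st² + 111s²t + 18s³ - 729t - 1053t² - 162s - 324t³    [combine like terms]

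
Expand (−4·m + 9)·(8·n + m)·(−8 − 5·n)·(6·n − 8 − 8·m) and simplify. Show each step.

2866·m·n² + 2488·m·n − 1656·m²·n + 960·m·n³ − 1160·m²·n² + 320·m² − 256·m³ − 160·m³·n − 576·n² + 4608·n − 2160·n³ + 576·m

(−4·m + 9)·(8·n + m)·(−8 − 5·n)·(6·n − 8 − 8·m)
= (−32·m·n − 4·m² + 72·n + 9·m)·(−8 − 5·n)·(6·n − 8 − 8·m)    [distributive law]
= (256·m·n + 160·m·n² + 32·m² + 20·m²·n − 576·n − 360·n² − 72·m − 45·m·n)·(6·n − 8 − 8·m)    [distributive law]
= (211·m·n + 160·m·n² + 32·m² + 20·m²·n − 576·n − 360·n² − 72·m)·(6·n − 8 − 8·m)    [combine like terms]
= 1266·m·n² − 1688·m·n − 1688·m²·n + 960·m·n³ − 1280·m·n² − 1280·m²·n² + 192·m²·n − 256·m² − 256·m³ + 120·m²·n² − 160·m²·n − 160·m³·n − 3456·n² + 4608·n + 4608·m·n − 2160·n³ + 2880·n² + 2880·m·n² − 432·m·n + 576·m + 576·m²    [distributive law]
= 2866·m·n² + 2488·m·n − 1656·m²·n + 960·m·n³ − 1160·m²·n² + 320·m² − 256·m³ − 160·m³·n − 576·n² + 4608·n − 2160·n³ + 576·m    [combine like terms]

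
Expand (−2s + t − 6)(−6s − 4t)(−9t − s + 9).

−110s^2t − 12s^3 + 72s^2 − 14st^2 − 330st + 36t^3 − 252t^2 + 324s + 216t

(−2s + t − 6)(−6s − 4t)(−9t − s + 9)
= (12s^2 + 8st − 6st − 4t^2 + 36s + 24t)(−9t − s + 9)    [distributive law]
= (12s^2 + 2st − 4t^2 + 36s + 24t)(−9t − s + 9)    [combine like terms]
= −108s^2t − 12s^3 + 108s^2 − 18st^2 − 2s^2t + 18st + 36t^3 + 4st^2 − 36t^2 − 324st − 36s^2 + 324s − 216t^2 − 24st + 216t    [distributive law]
= −110s^2t − 12s^3 + 72s^2 − 14st^2 − 330st + 36t^3 − 252t^2 + 324s + 216t    [combine like terms]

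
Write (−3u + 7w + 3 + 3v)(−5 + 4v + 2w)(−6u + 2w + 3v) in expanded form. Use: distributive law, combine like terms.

(−3u + 7w + 3 + 3v)(−5 + 4v + 2w)(−6u + 2w + 3v)
= (15u − 12uv − 6uw − 35w + 28vw + 14w^2 − 15 + 12v + 6w − 15v + 12v^2 + 6vw)(−6u + 2w + 3v)    [distributive law]
= (15u − 12uv − 6uw − 29w + 34vw + 14w^2 − 15 − 3v + 12v^2)(−6u + 2w + 3v)    [combine like terms]
= −90u^2 + 30uw + 45uv + 72u^2v − 24uvw − 36uv^2 + 36u^2w − 12uw^2 − 18uvw + 174uw − 58w^2 − 87vw − 204uvw + 68vw^2 + 102v^2w − 84uw^2 + 28w^3 + 42vw^2 + 90u − 30w − 45v + 18uv − 6vw − 9v^2 − 72uv^2 + 24v^2w + 36v^3    [distributive law]
= −90u^2 + 204uw + 63uv + 72u^2v − 246uvw − 108uv^2 + 36u^2w − 96uw^2 − 58w^2 − 93vw + 110vw^2 + 126v^2w + 28w^3 + 90u − 30w − 45v − 9v^2 + 36v^3    [combine like terms]

−90u^2 + 204uw + 63uv + 72u^2v − 246uvw − 108uv^2 + 36u^2w − 96uw^2 − 58w^2 − 93vw + 110vw^2 + 126v^2w + 28w^3 + 90u − 30w − 45v − 9v^2 + 36v^3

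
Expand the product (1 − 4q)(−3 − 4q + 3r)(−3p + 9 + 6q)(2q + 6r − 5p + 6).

−396pq − 135pr − 45p^2 + 189p + 270q − 162 + 1260q^2 − 162qr − 1296pq^2 + 504pqr + 120p^2q + 960q^3 + 540q^2r − 54pr^2 + 45p^2r + 162r^2 − 540qr^2 − 576pq^3 + 144pq^2r + 240p^2q^2 + 192q^4 + 432q^3r + 216pqr^2 − 180p^2qr − 432q^2r^2

(1 − 4q)(−3 − 4q + 3r)(−3p + 9 + 6q)(2q + 6r − 5p + 6)
= (−3 − 4q + 3r + 12q + 16q^2 − 12qr)(−3p + 9 + 6q)(2q + 6r − 5p + 6)    [distributive law]
= (−3 + 8q + 3r + 16q^2 − 12qr)(−3p + 9 + 6q)(2q + 6r − 5p + 6)    [combine like terms]
= (9p − 27 − 18q − 24pq + 72q + 48q^2 − 9pr + 27r + 18qr − 48pq^2 + 144q^2 + 96q^3 + 36pqr − 108qr − 72q^2r)(2q + 6r − 5p + 6)    [distributive law]
= (9p − 27 + 54q − 24pq + 192q^2 − 9pr + 27r − 90qr − 48pq^2 + 96q^3 + 36pqr − 72q^2r)(2q + 6r − 5p + 6)    [combine like terms]
= 18pq + 54pr − 45p^2 + 54p − 54q − 162r + 135p − 162 + 108q^2 + 324qr − 270pq + 324q − 48pq^2 − 144pqr + 120p^2q − 144pq + 384q^3 + 1152q^2r − 960pq^2 + 1152q^2 − 18pqr − 54pr^2 + 45p^2r − 54pr + 54qr + 162r^2 − 135pr + 162r − 180q^2r − 540qr^2 + 450pqr − 540qr − 96pq^3 − 288pq^2r + 240p^2q^2 − 288pq^2 + 192q^4 + 576q^3r − 480pq^3 + 576q^3 + 72pq^2r + 216pqr^2 − 180p^2qr + 216pqr − 144q^3r − 432q^2r^2 + 360pq^2r − 432q^2r    [distributive law]
= −396pq − 135pr − 45p^2 + 189p + 270q − 162 + 1260q^2 − 162qr − 1296pq^2 + 504pqr + 120p^2q + 960q^3 + 540q^2r − 54pr^2 + 45p^2r + 162r^2 − 540qr^2 − 576pq^3 + 144pq^2r + 240p^2q^2 + 192q^4 + 432q^3r + 216pqr^2 − 180p^2qr − 432q^2r^2    [combine like terms]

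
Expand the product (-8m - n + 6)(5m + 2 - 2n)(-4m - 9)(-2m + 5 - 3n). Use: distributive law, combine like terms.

(-8m - n + 6)(5m + 2 - 2n)(-4m - 9)(-2m + 5 - 3n)
= (-40m^2 - 16m + 16mn - 5mn - 2n + 2n^2 + 30m + 12 - 12n)(-4m - 9)(-2m + 5 - 3n)    [distributive law]
= (-40m^2 + 14m + 11mn - 14n + 2n^2 + 12)(-4m - 9)(-2m + 5 - 3n)    [combine like terms]
= (160m^3 + 360m^2 - 56m^2 - 126m - 44m^2n - 99mn + 56mn + 126n - 8mn^2 - 18n^2 - 48m - 108)(-2m + 5 - 3n)    [distributive law]
= (160m^3 + 304m^2 - 174m - 44m^2n - 43mn + 126n - 8mn^2 - 18n^2 - 108)(-2m + 5 - 3n)    [combine like terms]
= -320m^4 + 800m^3 - 480m^3n - 608m^3 + 1520m^2 - 912m^2n + 348m^2 - 870m + 522mn + 88m^3n - 220m^2n + 132m^2n^2 + 86m^2n - 215mn + 129mn^2 - 252mn + 630n - 378n^2 + 16m^2n^2 - 40mn^2 + 24mn^3 + 36mn^2 - 90n^2 + 54n^3 + 216m - 540 + 324n    [distributive law]
= -320m^4 + 192m^3 - 392m^3n + 1868m^2 - 1046m^2n - 654m + 55mn + 148m^2n^2 + 125mn^2 + 954n - 468n^2 + 24mn^3 + 54n^3 - 540    [combine like terms]

-320m^4 + 192m^3 - 392m^3n + 1868m^2 - 1046m^2n - 654m + 55mn + 148m^2n^2 + 125mn^2 + 954n - 468n^2 + 24mn^3 + 54n^3 - 540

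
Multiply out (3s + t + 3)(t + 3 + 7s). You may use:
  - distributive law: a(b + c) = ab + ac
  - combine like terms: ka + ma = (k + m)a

10st + 30s + 21s² + t² + 6t + 9

(3s + t + 3)(t + 3 + 7s)
= 3st + 9s + 21s² + t² + 3t + 7st + 3t + 9 + 21s    [distributive law]
= 10st + 30s + 21s² + t² + 6t + 9    [combine like terms]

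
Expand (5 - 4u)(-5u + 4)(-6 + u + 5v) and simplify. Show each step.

(5 - 4u)(-5u + 4)(-6 + u + 5v)
= (-25u + 20 + 20u² - 16u)(-6 + u + 5v)    [distributive law]
= (-41u + 20 + 20u²)(-6 + u + 5v)    [combine like terms]
= 246u - 41u² - 205uv - 120 + 20u + 100v - 120u² + 20u³ + 100u²v    [distributive law]
= 266u - 161u² - 205uv - 120 + 100v + 20u³ + 100u²v    [combine like terms]

266u - 161u² - 205uv - 120 + 100v + 20u³ + 100u²v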